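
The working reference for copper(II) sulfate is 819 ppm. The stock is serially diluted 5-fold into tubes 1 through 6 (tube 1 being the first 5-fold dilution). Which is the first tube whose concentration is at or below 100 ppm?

tube 2

Tube n has concentration 819 ppm / 5ⁿ.
Need 5ⁿ ≥ 819 ppm / 100 ppm = 8.19, so n ≥ 1.31.
First such tube: n = 2.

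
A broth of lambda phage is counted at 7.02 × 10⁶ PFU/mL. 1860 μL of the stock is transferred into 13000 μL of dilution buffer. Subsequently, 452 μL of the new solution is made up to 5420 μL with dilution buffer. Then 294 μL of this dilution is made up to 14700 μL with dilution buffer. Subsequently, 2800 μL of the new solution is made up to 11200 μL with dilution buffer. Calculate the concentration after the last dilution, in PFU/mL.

366 PFU/mL

Overall dilution factor = 7.989 × 11.99 × 50 × 4 = 1.92 × 10⁴.
7.02 × 10⁶ PFU/mL / 1.92 × 10⁴ = 366 PFU/mL.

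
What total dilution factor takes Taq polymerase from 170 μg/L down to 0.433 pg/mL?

Factor = C₀/C_target = 170 μg/L / 0.433 pg/mL = 3.93 × 10⁵.

3.93 × 10⁵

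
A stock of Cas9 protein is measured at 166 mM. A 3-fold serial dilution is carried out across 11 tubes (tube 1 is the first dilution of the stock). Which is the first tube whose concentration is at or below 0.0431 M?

Tube n has concentration 166 mM / 3ⁿ.
Need 3ⁿ ≥ 166 mM / 0.0431 M = 3.85, so n ≥ 1.23.
First such tube: n = 2.

tube 2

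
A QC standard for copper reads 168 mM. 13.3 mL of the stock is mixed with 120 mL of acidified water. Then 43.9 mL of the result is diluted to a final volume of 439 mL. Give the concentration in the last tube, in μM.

Overall dilution factor = 10.02 × 10 = 100.
168 mM / 100 = 1.68 mM = 1680 μM.

1680 μM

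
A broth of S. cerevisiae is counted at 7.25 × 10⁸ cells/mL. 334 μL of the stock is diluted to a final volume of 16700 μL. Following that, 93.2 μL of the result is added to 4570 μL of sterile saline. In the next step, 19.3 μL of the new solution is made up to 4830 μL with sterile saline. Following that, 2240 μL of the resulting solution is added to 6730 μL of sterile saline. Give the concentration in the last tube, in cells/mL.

Overall dilution factor = 50 × 50.03 × 250.3 × 4.004 = 2.51 × 10⁶.
7.25 × 10⁸ cells/mL / 2.51 × 10⁶ = 289 cells/mL.

289 cells/mL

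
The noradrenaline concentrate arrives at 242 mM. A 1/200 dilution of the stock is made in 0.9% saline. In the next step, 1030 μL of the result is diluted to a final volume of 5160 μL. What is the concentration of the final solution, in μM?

Overall dilution factor = 200 × 5.010 = 1002.
242 mM / 1002 = 0.242 mM = 242 μM.

242 μM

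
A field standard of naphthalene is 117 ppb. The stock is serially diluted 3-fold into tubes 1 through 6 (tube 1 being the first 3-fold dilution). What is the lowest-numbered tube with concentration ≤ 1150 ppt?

Tube n has concentration 117 ppb / 3ⁿ.
Need 3ⁿ ≥ 117 ppb / 1150 ppt = 102, so n ≥ 4.21.
First such tube: n = 5.

tube 5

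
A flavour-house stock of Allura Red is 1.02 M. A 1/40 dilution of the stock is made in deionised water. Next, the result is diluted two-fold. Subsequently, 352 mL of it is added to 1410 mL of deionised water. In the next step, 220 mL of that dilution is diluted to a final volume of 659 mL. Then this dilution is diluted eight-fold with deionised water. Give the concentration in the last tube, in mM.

0.106 mM

Overall dilution factor = 40 × 2 × 5.006 × 2.995 × 8 = 9596.
1.02 M / 9596 = 1.06 × 10⁻⁴ M = 0.106 mM.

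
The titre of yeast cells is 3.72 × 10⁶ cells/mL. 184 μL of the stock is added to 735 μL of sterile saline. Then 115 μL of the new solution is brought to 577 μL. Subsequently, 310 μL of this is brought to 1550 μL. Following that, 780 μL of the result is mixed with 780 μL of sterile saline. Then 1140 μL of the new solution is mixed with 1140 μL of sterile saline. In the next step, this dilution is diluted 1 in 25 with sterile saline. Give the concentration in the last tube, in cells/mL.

Overall dilution factor = 4.995 × 5.017 × 5 × 2 × 2 × 25 = 1.25 × 10⁴.
3.72 × 10⁶ cells/mL / 1.25 × 10⁴ = 297 cells/mL.

297 cells/mL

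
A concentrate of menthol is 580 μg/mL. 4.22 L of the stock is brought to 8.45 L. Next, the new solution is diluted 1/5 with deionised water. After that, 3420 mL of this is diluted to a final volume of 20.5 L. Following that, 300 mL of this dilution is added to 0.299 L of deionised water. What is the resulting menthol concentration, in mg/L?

Overall dilution factor = 2.002 × 5 × 5.994 × 1.997 = 120.
580 μg/mL / 120 = 4.84 μg/mL = 4.84 mg/L.

4.84 mg/L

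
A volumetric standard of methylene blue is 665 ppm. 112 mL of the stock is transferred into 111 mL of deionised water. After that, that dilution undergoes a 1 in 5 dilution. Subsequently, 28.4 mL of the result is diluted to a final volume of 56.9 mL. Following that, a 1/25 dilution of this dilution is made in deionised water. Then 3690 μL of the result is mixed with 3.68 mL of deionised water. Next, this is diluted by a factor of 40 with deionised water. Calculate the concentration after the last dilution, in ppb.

16.7 ppb

Overall dilution factor = 1.991 × 5 × 2.004 × 25 × 1.997 × 40 = 3.98 × 10⁴.
665 ppm / 3.98 × 10⁴ = 0.0167 ppm = 16.7 ppb.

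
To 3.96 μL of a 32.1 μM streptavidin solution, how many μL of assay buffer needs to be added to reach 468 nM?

468 nM = 0.468 μM.
V₂ = C₁V₁/C₂ = 32.1 × 3.96 / 0.468 = 272 μL.
Diluent to add = V₂ − V₁ = 272 − 3.96 = 268 μL.

268 μL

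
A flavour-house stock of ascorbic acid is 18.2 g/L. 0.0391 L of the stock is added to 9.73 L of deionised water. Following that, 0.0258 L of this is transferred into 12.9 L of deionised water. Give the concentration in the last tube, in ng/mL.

Overall dilution factor = 249.8 × 501 = 1.25 × 10⁵.
18.2 g/L / 1.25 × 10⁵ = 1.45 × 10⁻⁴ g/L = 145 ng/mL.

145 ng/mL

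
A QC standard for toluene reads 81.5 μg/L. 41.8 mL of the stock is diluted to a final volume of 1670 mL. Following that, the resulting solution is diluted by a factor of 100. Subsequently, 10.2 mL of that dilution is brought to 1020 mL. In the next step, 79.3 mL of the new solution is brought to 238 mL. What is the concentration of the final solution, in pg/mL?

0.0680 pg/mL

Overall dilution factor = 39.95 × 100 × 100 × 3.001 = 1.20 × 10⁶.
81.5 μg/L / 1.20 × 10⁶ = 6.80 × 10⁻⁵ μg/L = 0.0680 pg/mL.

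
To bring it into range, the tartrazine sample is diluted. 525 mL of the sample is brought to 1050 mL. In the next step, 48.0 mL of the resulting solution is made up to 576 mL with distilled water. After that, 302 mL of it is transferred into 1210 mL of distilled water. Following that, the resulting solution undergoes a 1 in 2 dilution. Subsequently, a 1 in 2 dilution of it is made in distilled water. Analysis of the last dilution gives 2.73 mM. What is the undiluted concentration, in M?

1.31 M

Overall dilution factor = 2 × 12 × 5.007 × 2 × 2 = 481.
Original = 2.73 mM × 481 = 1312 mM = 1.31 M.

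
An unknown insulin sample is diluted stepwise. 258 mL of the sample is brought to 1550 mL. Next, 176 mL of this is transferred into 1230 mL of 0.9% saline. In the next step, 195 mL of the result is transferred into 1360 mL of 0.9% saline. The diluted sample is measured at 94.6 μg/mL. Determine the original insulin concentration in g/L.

Overall dilution factor = 6.008 × 7.989 × 7.974 = 383.
Original = 94.6 μg/mL × 383 = 3.62 × 10⁴ μg/mL = 36.2 g/L.

36.2 g/L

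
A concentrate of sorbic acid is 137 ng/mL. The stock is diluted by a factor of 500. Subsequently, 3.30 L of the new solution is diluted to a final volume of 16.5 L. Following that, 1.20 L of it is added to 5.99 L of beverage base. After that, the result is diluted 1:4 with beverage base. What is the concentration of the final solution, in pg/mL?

2.29 pg/mL

Overall dilution factor = 500 × 5 × 5.992 × 4 = 5.99 × 10⁴.
137 ng/mL / 5.99 × 10⁴ = 2.29 × 10⁻³ ng/mL = 2.29 pg/mL.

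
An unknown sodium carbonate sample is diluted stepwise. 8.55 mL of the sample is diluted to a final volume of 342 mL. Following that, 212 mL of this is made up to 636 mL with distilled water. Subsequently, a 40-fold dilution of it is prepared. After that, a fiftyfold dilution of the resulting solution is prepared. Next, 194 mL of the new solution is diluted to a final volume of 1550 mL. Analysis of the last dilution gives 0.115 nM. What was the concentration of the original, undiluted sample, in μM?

221 μM

Overall dilution factor = 40 × 3 × 40 × 50 × 7.990 = 1.92 × 10⁶.
Original = 0.115 nM × 1.92 × 10⁶ = 2.21 × 10⁵ nM = 221 μM.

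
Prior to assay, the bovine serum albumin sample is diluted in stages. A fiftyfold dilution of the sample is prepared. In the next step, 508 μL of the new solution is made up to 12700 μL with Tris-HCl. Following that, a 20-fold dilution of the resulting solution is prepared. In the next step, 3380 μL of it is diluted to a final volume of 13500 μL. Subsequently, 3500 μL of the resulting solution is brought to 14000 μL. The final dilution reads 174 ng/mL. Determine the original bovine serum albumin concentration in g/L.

Overall dilution factor = 50 × 25 × 20 × 3.994 × 4 = 3.99 × 10⁵.
Original = 174 ng/mL × 3.99 × 10⁵ = 6.95 × 10⁷ ng/mL = 69.5 g/L.

69.5 g/L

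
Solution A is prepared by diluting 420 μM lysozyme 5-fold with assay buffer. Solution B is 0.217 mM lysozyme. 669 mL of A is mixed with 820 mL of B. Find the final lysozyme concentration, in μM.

C_A = 420 μM / 5 = 84.0 μM.
C_B = 0.217 mM = 217 μM.
C_mix = (C_A·V_A + C_B·V_B)/(V_A + V_B) = (84.0×669 + 217×820) / 1489 = 157 μM.

157 μM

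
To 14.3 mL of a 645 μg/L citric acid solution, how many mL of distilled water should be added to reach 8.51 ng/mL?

1070 mL

8.51 ng/mL = 8.51 μg/L.
V₂ = C₁V₁/C₂ = 645 × 14.3 / 8.51 = 1084 mL.
Diluent to add = V₂ − V₁ = 1084 − 14.3 = 1070 mL.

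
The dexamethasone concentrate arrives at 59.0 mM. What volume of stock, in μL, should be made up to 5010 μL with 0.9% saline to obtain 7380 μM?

7380 μM = 7.38 mM.
V₁ = C₂V₂/C₁ = 7.38 × 5010 / 59.0 = 627 μL.

627 μL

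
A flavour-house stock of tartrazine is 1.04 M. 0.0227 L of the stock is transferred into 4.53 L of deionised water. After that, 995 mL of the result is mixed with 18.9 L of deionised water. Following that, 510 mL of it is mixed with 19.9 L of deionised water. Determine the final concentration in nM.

Overall dilution factor = 200.6 × 19.99 × 40.02 = 1.60 × 10⁵.
1.04 M / 1.60 × 10⁵ = 6.48 × 10⁻⁶ M = 6480 nM.

6480 nM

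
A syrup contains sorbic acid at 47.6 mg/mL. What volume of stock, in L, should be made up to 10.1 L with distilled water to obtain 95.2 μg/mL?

95.2 μg/mL = 0.0952 mg/mL.
V₁ = C₂V₂/C₁ = 0.0952 × 10.1 / 47.6 = 0.0202 L.

0.0202 L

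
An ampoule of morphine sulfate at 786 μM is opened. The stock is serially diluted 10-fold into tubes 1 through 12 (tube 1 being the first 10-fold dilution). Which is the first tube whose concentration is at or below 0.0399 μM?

Tube n has concentration 786 μM / 10ⁿ.
Need 10ⁿ ≥ 786 μM / 0.0399 μM = 1.97 × 10⁴, so n ≥ 4.29.
First such tube: n = 5.

tube 5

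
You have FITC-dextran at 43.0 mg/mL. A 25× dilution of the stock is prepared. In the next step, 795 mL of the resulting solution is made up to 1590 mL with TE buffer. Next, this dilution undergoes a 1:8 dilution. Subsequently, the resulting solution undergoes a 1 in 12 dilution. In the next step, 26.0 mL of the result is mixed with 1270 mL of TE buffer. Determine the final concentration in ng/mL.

Overall dilution factor = 25 × 2 × 8 × 12 × 49.85 = 2.39 × 10⁵.
43.0 mg/mL / 2.39 × 10⁵ = 1.80 × 10⁻⁴ mg/mL = 180 ng/mL.

180 ng/mL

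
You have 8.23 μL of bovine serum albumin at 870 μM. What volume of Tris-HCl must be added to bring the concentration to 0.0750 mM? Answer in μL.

0.0750 mM = 75.0 μM.
V₂ = C₁V₁/C₂ = 870 × 8.23 / 75.0 = 95.5 μL.
Diluent to add = V₂ − V₁ = 95.5 − 8.23 = 87.2 μL.

87.2 μL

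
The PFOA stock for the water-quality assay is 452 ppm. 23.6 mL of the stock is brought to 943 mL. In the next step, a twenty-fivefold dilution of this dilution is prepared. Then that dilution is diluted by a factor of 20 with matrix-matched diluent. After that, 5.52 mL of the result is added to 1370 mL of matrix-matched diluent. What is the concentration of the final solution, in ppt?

90.8 ppt

Overall dilution factor = 39.96 × 25 × 20 × 249.2 = 4.98 × 10⁶.
452 ppm / 4.98 × 10⁶ = 9.08 × 10⁻⁵ ppm = 90.8 ppt.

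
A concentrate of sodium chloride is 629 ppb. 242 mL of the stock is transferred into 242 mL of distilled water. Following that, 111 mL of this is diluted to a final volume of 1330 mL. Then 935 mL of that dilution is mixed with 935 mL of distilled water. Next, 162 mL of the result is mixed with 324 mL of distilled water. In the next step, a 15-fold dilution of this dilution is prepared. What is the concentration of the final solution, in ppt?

292 ppt

Overall dilution factor = 2 × 11.98 × 2 × 3 × 15 = 2157.
629 ppb / 2157 = 0.292 ppb = 292 ppt.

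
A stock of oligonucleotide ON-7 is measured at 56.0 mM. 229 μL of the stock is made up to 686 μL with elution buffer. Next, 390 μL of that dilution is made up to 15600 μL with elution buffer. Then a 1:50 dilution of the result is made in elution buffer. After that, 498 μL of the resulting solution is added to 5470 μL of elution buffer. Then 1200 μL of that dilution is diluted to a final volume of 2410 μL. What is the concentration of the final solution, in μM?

0.388 μM

Overall dilution factor = 2.996 × 40 × 50 × 11.98 × 2.008 = 1.44 × 10⁵.
56.0 mM / 1.44 × 10⁵ = 3.88 × 10⁻⁴ mM = 0.388 μM.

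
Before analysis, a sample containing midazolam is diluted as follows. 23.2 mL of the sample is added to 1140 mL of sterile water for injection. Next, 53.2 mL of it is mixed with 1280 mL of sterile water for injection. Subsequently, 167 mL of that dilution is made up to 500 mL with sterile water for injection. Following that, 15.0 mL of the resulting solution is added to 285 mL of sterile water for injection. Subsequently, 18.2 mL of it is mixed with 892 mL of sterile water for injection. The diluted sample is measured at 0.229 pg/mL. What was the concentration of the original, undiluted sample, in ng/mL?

862 ng/mL

Overall dilution factor = 50.14 × 25.06 × 2.994 × 20 × 50.01 = 3.76 × 10⁶.
Original = 0.229 pg/mL × 3.76 × 10⁶ = 8.62 × 10⁵ pg/mL = 862 ng/mL.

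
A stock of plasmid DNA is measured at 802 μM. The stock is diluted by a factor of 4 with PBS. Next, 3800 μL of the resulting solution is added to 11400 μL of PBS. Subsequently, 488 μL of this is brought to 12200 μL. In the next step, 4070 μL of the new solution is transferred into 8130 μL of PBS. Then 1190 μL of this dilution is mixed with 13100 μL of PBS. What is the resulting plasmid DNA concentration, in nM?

55.7 nM

Overall dilution factor = 4 × 4 × 25 × 2.998 × 12.01 = 1.44 × 10⁴.
802 μM / 1.44 × 10⁴ = 0.0557 μM = 55.7 nM.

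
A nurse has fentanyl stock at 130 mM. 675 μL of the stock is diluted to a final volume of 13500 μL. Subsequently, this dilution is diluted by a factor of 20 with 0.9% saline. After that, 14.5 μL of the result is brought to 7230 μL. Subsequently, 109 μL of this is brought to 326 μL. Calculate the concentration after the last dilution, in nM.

Overall dilution factor = 20 × 20 × 498.6 × 2.991 = 5.97 × 10⁵.
130 mM / 5.97 × 10⁵ = 2.18 × 10⁻⁴ mM = 218 nM.

218 nM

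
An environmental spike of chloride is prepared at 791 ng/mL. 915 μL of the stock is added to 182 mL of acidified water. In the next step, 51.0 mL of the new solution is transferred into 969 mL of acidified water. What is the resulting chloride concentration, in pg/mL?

Overall dilution factor = 199.9 × 20 = 3998.
791 ng/mL / 3998 = 0.198 ng/mL = 198 pg/mL.

198 pg/mL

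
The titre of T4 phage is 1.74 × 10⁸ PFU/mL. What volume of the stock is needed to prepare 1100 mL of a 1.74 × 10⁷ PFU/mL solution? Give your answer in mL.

V₁ = C₂V₂/C₁ = 1.74 × 10⁷ × 1100 / 1.74 × 10⁸ = 110 mL.

110 mL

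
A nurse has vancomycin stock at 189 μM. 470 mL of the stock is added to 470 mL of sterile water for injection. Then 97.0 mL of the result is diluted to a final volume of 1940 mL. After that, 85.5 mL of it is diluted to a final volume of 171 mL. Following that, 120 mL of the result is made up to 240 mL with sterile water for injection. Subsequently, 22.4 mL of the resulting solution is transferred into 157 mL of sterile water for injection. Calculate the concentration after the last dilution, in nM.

Overall dilution factor = 2 × 20 × 2 × 2 × 8.009 = 1281.
189 μM / 1281 = 0.147 μM = 147 nM.

147 nM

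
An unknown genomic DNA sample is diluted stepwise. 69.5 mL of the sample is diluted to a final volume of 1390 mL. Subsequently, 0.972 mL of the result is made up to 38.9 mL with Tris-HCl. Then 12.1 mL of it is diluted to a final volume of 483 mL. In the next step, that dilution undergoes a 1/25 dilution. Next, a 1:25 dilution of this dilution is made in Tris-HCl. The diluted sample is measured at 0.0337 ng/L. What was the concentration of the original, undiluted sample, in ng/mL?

Overall dilution factor = 20 × 40.02 × 39.92 × 25 × 25 = 2.00 × 10⁷.
Original = 0.0337 ng/L × 2.00 × 10⁷ = 6.73 × 10⁵ ng/L = 673 ng/mL.

673 ng/mL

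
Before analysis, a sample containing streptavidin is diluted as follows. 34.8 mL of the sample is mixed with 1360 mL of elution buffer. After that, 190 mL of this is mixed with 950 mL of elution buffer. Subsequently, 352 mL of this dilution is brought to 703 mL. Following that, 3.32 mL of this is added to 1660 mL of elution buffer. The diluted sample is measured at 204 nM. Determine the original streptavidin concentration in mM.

Overall dilution factor = 40.08 × 6 × 1.997 × 501 = 2.41 × 10⁵.
Original = 204 nM × 2.41 × 10⁵ = 4.91 × 10⁷ nM = 49.1 mM.

49.1 mM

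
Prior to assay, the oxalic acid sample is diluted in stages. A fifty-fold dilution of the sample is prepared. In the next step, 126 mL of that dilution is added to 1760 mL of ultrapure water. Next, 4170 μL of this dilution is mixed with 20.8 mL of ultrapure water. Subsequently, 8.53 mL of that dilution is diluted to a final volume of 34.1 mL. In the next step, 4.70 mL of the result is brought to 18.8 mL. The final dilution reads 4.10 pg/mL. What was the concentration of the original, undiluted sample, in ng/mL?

Overall dilution factor = 50 × 14.97 × 5.988 × 3.998 × 4 = 7.17 × 10⁴.
Original = 4.10 pg/mL × 7.17 × 10⁴ = 2.94 × 10⁵ pg/mL = 294 ng/mL.

294 ng/mL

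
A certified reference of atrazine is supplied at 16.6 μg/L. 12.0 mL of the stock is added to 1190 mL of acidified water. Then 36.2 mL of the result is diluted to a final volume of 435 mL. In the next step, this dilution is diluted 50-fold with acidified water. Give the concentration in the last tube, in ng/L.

Overall dilution factor = 100.2 × 12.02 × 50 = 6.02 × 10⁴.
16.6 μg/L / 6.02 × 10⁴ = 2.76 × 10⁻⁴ μg/L = 0.276 ng/L.

0.276 ng/L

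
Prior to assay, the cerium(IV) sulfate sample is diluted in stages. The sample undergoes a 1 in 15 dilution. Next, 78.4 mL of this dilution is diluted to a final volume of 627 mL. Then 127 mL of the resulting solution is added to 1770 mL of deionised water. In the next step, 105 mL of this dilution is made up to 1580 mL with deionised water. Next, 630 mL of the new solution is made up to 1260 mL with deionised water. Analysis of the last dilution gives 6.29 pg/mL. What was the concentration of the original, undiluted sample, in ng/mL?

339 ng/mL

Overall dilution factor = 15 × 7.997 × 14.94 × 15.05 × 2 = 5.39 × 10⁴.
Original = 6.29 pg/mL × 5.39 × 10⁴ = 3.39 × 10⁵ pg/mL = 339 ng/mL.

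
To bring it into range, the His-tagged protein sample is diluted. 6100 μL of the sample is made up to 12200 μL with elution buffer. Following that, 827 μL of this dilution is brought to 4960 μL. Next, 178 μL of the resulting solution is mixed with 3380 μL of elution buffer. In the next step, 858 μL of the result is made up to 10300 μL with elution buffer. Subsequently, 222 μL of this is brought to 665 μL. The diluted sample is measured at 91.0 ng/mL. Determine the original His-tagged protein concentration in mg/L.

Overall dilution factor = 2 × 5.998 × 19.99 × 12.00 × 2.995 = 8622.
Original = 91.0 ng/mL × 8622 = 7.85 × 10⁵ ng/mL = 785 mg/L.

785 mg/L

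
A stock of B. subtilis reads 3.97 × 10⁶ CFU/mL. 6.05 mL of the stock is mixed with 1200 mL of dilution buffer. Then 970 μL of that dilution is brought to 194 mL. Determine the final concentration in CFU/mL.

99.6 CFU/mL

Overall dilution factor = 199.3 × 200 = 3.99 × 10⁴.
3.97 × 10⁶ CFU/mL / 3.99 × 10⁴ = 99.6 CFU/mL.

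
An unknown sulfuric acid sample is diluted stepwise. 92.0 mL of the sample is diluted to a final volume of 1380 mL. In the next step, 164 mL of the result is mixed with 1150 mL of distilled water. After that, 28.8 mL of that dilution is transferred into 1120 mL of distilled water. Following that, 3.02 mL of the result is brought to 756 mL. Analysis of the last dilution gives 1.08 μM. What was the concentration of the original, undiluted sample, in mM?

1300 mM

Overall dilution factor = 15 × 8.012 × 39.89 × 250.3 = 1.20 × 10⁶.
Original = 1.08 μM × 1.20 × 10⁶ = 1.30 × 10⁶ μM = 1300 mM.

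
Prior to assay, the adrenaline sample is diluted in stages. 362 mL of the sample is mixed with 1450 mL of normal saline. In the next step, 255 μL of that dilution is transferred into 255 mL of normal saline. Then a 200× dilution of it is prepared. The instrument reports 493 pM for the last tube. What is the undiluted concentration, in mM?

0.494 mM

Overall dilution factor = 5.006 × 1001 × 200 = 1.00 × 10⁶.
Original = 493 pM × 1.00 × 10⁶ = 4.94 × 10⁸ pM = 0.494 mM.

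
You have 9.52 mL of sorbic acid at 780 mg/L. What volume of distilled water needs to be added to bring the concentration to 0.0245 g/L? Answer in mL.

294 mL

0.0245 g/L = 24.5 mg/L.
V₂ = C₁V₁/C₂ = 780 × 9.52 / 24.5 = 303 mL.
Diluent to add = V₂ − V₁ = 303 − 9.52 = 294 mL.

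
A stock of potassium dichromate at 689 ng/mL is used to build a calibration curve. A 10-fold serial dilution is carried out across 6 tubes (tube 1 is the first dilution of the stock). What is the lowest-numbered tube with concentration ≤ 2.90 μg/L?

tube 3

Tube n has concentration 689 ng/mL / 10ⁿ.
Need 10ⁿ ≥ 689 ng/mL / 2.90 μg/L = 238, so n ≥ 2.38.
First such tube: n = 3.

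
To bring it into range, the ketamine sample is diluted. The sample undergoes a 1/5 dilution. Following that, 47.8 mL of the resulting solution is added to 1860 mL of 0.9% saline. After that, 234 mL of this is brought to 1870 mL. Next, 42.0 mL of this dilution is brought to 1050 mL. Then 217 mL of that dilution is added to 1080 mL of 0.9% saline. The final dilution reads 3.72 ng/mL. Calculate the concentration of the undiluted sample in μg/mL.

886 μg/mL

Overall dilution factor = 5 × 39.91 × 7.991 × 25 × 5.977 = 2.38 × 10⁵.
Original = 3.72 ng/mL × 2.38 × 10⁵ = 8.86 × 10⁵ ng/mL = 886 μg/mL.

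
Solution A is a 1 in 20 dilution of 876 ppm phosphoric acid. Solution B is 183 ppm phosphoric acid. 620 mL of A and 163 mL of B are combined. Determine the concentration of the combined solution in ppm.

72.8 ppm

C_A = 876 ppm / 20 = 43.8 ppm.
C_mix = (C_A·V_A + C_B·V_B)/(V_A + V_B) = (43.8×620 + 183×163) / 783.0 = 72.8 ppm.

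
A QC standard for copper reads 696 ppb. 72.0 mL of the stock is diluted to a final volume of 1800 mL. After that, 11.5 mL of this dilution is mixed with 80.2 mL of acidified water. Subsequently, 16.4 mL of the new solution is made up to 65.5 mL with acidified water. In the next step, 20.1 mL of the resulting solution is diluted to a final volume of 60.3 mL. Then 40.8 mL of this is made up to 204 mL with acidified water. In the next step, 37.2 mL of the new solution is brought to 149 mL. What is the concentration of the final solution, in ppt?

14.6 ppt

Overall dilution factor = 25 × 7.974 × 3.994 × 3 × 5 × 4.005 = 4.78 × 10⁴.
696 ppb / 4.78 × 10⁴ = 0.0146 ppb = 14.6 ppt.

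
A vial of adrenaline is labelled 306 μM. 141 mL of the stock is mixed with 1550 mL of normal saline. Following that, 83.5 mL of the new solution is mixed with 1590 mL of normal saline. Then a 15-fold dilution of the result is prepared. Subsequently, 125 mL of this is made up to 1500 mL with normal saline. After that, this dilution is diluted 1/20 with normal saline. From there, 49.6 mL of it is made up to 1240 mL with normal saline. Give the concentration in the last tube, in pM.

Overall dilution factor = 11.99 × 20.04 × 15 × 12 × 20 × 25 = 2.16 × 10⁷.
306 μM / 2.16 × 10⁷ = 1.41 × 10⁻⁵ μM = 14.1 pM.

14.1 pM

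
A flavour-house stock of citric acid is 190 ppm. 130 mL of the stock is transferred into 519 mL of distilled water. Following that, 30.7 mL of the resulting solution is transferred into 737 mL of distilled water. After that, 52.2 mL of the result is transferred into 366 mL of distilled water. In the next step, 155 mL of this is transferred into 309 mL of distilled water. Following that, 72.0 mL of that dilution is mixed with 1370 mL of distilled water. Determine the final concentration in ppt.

3170 ppt

Overall dilution factor = 4.992 × 25.01 × 8.011 × 2.994 × 20.03 = 6.00 × 10⁴.
190 ppm / 6.00 × 10⁴ = 3.17 × 10⁻³ ppm = 3170 ppt.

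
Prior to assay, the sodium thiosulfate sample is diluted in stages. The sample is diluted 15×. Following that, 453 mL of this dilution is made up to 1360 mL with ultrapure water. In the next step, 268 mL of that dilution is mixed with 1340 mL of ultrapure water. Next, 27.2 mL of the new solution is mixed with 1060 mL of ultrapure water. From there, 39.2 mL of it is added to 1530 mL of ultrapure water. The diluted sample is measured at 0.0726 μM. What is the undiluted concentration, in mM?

Overall dilution factor = 15 × 3.002 × 6 × 39.97 × 40.03 = 4.32 × 10⁵.
Original = 0.0726 μM × 4.32 × 10⁵ = 3.14 × 10⁴ μM = 31.4 mM.

31.4 mM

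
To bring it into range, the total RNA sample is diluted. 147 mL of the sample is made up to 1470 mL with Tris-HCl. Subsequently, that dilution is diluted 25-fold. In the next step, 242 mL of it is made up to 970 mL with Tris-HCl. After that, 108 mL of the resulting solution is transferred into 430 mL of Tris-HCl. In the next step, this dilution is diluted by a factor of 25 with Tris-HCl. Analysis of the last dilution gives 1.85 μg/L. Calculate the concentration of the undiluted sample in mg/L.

Overall dilution factor = 10 × 25 × 4.008 × 4.981 × 25 = 1.25 × 10⁵.
Original = 1.85 μg/L × 1.25 × 10⁵ = 2.31 × 10⁵ μg/L = 231 mg/L.

231 mg/L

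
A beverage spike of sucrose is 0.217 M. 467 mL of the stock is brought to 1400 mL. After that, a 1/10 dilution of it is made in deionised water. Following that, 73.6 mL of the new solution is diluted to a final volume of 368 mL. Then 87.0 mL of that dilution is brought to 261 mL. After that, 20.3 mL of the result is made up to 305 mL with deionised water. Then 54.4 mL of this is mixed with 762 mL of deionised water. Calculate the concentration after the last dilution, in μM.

Overall dilution factor = 2.998 × 10 × 5 × 3 × 15.02 × 15.01 = 1.01 × 10⁵.
0.217 M / 1.01 × 10⁵ = 2.14 × 10⁻⁶ M = 2.14 μM.

2.14 μM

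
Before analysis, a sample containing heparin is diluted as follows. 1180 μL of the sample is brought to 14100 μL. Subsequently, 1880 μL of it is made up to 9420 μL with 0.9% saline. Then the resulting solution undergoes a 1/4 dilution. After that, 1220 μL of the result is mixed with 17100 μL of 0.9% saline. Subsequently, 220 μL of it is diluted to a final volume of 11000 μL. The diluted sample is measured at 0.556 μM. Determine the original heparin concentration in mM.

Overall dilution factor = 11.95 × 5.011 × 4 × 15.02 × 50 = 1.80 × 10⁵.
Original = 0.556 μM × 1.80 × 10⁵ = 10.00 × 10⁴ μM = 100 mM.

100 mM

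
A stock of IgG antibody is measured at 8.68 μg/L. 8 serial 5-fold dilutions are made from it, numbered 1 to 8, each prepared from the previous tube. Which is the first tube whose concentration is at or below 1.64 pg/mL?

Tube n has concentration 8.68 μg/L / 5ⁿ.
Need 5ⁿ ≥ 8.68 μg/L / 1.64 pg/mL = 5293, so n ≥ 5.33.
First such tube: n = 6.

tube 6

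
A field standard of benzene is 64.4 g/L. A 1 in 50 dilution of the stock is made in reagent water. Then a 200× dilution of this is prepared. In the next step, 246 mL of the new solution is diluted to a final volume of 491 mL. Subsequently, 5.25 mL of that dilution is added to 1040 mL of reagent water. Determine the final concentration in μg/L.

Overall dilution factor = 50 × 200 × 1.996 × 199.1 = 3.97 × 10⁶.
64.4 g/L / 3.97 × 10⁶ = 1.62 × 10⁻⁵ g/L = 16.2 μg/L.

16.2 μg/L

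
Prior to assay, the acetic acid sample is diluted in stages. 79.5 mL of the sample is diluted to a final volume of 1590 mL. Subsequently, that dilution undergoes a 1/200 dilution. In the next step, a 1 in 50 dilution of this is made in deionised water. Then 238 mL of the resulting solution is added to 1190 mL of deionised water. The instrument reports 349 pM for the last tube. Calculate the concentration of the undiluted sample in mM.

Overall dilution factor = 20 × 200 × 50 × 6 = 1.20 × 10⁶.
Original = 349 pM × 1.20 × 10⁶ = 4.19 × 10⁸ pM = 0.419 mM.

0.419 mM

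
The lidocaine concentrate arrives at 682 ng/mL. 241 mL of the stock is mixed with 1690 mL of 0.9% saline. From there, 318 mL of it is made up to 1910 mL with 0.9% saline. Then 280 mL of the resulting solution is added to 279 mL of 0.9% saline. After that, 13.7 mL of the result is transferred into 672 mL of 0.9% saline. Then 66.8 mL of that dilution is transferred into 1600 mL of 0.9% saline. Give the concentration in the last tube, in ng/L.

5.68 ng/L

Overall dilution factor = 8.012 × 6.006 × 1.996 × 50.05 × 24.95 = 1.20 × 10⁵.
682 ng/mL / 1.20 × 10⁵ = 5.68 × 10⁻³ ng/mL = 5.68 ng/L.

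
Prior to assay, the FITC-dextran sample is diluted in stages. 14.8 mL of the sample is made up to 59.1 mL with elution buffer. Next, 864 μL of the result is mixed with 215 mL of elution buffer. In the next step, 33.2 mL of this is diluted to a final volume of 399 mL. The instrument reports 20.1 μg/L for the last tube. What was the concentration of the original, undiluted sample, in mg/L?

241 mg/L

Overall dilution factor = 3.993 × 249.8 × 12.02 = 1.20 × 10⁴.
Original = 20.1 μg/L × 1.20 × 10⁴ = 2.41 × 10⁵ μg/L = 241 mg/L.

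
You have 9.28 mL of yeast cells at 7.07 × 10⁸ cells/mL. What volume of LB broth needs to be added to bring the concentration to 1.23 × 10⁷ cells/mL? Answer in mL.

524 mL

V₂ = C₁V₁/C₂ = 7.07 × 10⁸ × 9.28 / 1.23 × 10⁷ = 533 mL.
Diluent to add = V₂ − V₁ = 533 − 9.28 = 524 mL.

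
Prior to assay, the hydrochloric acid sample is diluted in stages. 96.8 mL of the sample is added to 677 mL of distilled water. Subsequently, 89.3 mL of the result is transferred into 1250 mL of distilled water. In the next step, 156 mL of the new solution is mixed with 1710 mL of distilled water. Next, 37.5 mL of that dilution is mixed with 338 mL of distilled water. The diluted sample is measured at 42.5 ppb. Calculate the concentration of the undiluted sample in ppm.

Overall dilution factor = 7.994 × 15.00 × 11.96 × 10.01 = 1.44 × 10⁴.
Original = 42.5 ppb × 1.44 × 10⁴ = 6.10 × 10⁵ ppb = 610 ppm.

610 ppm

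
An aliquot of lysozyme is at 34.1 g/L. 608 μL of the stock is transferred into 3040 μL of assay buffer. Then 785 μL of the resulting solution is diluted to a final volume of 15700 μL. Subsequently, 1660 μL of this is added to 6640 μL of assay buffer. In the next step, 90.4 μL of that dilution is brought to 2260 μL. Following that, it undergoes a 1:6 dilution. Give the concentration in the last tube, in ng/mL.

Overall dilution factor = 6 × 20 × 5 × 25 × 6 = 9.00 × 10⁴.
34.1 g/L / 9.00 × 10⁴ = 3.79 × 10⁻⁴ g/L = 379 ng/mL.

379 ng/mL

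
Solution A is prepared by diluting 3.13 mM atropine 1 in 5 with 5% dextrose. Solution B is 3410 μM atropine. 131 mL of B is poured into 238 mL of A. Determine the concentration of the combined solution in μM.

1610 μM

C_A = 3.13 mM / 5 = 0.626 mM.
C_B = 3410 μM = 3.41 mM.
C_mix = (C_A·V_A + C_B·V_B)/(V_A + V_B) = (0.626×238 + 3.41×131) / 369.0 = 1.61 mM = 1610 μM.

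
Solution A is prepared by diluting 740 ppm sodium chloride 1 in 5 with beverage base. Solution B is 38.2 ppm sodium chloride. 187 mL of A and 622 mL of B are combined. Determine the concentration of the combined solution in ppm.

63.6 ppm

C_A = 740 ppm / 5 = 148 ppm.
C_mix = (C_A·V_A + C_B·V_B)/(V_A + V_B) = (148×187 + 38.2×622) / 809.0 = 63.6 ppm.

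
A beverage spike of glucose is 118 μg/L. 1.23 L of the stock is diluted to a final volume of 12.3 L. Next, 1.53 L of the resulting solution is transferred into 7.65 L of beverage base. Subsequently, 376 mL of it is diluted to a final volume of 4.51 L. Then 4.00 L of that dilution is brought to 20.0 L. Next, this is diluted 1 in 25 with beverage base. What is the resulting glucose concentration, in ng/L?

1.31 ng/L

Overall dilution factor = 10 × 6 × 11.99 × 5 × 25 = 9.00 × 10⁴.
118 μg/L / 9.00 × 10⁴ = 1.31 × 10⁻³ μg/L = 1.31 ng/L.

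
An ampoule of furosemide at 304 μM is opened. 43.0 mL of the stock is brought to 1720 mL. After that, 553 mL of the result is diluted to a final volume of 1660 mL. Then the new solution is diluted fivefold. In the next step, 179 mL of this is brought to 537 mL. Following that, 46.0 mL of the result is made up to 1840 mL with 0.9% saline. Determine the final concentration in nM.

Overall dilution factor = 40 × 3.002 × 5 × 3 × 40 = 7.20 × 10⁴.
304 μM / 7.20 × 10⁴ = 4.22 × 10⁻³ μM = 4.22 nM.

4.22 nM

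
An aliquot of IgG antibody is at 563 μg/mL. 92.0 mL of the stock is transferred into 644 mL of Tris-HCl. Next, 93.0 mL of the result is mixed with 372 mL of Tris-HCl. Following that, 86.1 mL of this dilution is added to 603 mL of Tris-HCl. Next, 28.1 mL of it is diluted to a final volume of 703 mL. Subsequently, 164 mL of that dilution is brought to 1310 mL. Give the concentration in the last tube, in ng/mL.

Overall dilution factor = 8 × 5 × 8.003 × 25.02 × 7.988 = 6.40 × 10⁴.
563 μg/mL / 6.40 × 10⁴ = 8.80 × 10⁻³ μg/mL = 8.80 ng/mL.

8.80 ng/mL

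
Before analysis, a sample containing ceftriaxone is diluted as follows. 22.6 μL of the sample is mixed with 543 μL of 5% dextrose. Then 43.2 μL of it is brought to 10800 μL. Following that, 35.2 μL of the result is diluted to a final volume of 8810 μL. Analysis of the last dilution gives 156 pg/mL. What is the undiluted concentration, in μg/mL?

Overall dilution factor = 25.03 × 250 × 250.3 = 1.57 × 10⁶.
Original = 156 pg/mL × 1.57 × 10⁶ = 2.44 × 10⁸ pg/mL = 244 μg/mL.

244 μg/mL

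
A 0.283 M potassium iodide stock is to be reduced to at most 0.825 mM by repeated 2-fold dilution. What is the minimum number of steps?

Need 2ⁿ ≥ 343, so n ≥ log(343)/log(2) = 8.42.
Minimum whole steps: n = 9.

9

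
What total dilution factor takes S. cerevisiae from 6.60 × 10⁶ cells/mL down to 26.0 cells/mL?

2.54 × 10⁵

Factor = C₀/C_target = 6.60 × 10⁶ cells/mL / 26.0 cells/mL = 2.54 × 10⁵.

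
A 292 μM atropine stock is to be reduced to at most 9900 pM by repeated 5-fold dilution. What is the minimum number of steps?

7

Need 5ⁿ ≥ 2.95 × 10⁴, so n ≥ log(2.95 × 10⁴)/log(5) = 6.39.
Minimum whole steps: n = 7.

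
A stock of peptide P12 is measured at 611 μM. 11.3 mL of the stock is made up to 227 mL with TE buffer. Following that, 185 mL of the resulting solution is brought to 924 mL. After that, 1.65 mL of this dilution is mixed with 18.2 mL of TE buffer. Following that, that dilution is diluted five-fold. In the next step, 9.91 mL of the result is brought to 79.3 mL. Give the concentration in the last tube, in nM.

Overall dilution factor = 20.09 × 4.995 × 12.03 × 5 × 8.002 = 4.83 × 10⁴.
611 μM / 4.83 × 10⁴ = 0.0127 μM = 12.7 nM.

12.7 nM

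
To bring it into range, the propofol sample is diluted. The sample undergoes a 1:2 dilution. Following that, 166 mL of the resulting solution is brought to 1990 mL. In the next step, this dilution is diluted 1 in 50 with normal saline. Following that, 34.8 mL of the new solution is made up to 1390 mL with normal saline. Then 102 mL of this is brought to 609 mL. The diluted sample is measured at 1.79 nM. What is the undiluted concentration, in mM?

Overall dilution factor = 2 × 11.99 × 50 × 39.94 × 5.971 = 2.86 × 10⁵.
Original = 1.79 nM × 2.86 × 10⁵ = 5.12 × 10⁵ nM = 0.512 mM.

0.512 mM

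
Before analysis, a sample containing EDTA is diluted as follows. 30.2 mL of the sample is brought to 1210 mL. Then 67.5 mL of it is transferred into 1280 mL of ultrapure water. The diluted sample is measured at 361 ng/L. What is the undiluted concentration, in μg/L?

Overall dilution factor = 40.07 × 19.96 = 800.
Original = 361 ng/L × 800 = 2.89 × 10⁵ ng/L = 289 μg/L.

289 μg/L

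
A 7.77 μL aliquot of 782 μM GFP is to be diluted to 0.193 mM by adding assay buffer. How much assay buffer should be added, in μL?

23.7 μL

0.193 mM = 193 μM.
V₂ = C₁V₁/C₂ = 782 × 7.77 / 193 = 31.5 μL.
Diluent to add = V₂ − V₁ = 31.5 − 7.77 = 23.7 μL.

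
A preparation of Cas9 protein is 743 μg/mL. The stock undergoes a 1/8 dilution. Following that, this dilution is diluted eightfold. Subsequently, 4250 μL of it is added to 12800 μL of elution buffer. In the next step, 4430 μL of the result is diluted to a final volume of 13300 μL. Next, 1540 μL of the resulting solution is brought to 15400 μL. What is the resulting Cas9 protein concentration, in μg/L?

Overall dilution factor = 8 × 8 × 4.012 × 3.002 × 10 = 7708.
743 μg/mL / 7708 = 0.0964 μg/mL = 96.4 μg/L.

96.4 μg/L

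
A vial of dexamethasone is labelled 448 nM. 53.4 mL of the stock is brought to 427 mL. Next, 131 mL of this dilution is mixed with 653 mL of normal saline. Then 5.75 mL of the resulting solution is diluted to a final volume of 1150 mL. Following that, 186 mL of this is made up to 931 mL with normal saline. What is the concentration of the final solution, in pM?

9.35 pM

Overall dilution factor = 7.996 × 5.985 × 200 × 5.005 = 4.79 × 10⁴.
448 nM / 4.79 × 10⁴ = 9.35 × 10⁻³ nM = 9.35 pM.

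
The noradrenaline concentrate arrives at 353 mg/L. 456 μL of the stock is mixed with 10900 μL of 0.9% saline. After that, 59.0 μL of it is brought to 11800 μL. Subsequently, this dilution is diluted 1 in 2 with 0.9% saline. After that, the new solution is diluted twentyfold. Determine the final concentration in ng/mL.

1.77 ng/mL

Overall dilution factor = 24.90 × 200 × 2 × 20 = 1.99 × 10⁵.
353 mg/L / 1.99 × 10⁵ = 1.77 × 10⁻³ mg/L = 1.77 ng/mL.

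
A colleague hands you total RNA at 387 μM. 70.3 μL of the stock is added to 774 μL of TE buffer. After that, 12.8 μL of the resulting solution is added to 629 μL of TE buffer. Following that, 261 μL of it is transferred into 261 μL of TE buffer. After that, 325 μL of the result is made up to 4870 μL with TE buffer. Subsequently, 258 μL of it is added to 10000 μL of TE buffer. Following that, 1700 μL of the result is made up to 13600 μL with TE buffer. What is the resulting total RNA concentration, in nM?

0.0674 nM

Overall dilution factor = 12.01 × 50.14 × 2 × 14.98 × 39.76 × 8 = 5.74 × 10⁶.
387 μM / 5.74 × 10⁶ = 6.74 × 10⁻⁵ μM = 0.0674 nM.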